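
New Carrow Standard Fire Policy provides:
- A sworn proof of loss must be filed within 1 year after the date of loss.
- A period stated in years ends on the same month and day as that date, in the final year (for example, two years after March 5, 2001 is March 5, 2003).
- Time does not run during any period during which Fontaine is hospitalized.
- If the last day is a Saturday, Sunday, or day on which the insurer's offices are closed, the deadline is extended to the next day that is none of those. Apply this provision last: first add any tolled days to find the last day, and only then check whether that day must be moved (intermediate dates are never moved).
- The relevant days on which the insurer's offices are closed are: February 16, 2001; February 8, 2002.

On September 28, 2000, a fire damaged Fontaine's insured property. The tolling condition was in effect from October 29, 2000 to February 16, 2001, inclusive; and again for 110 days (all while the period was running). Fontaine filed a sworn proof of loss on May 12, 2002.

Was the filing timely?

No

1 year after September 28, 2000 is September 28, 2001.
From October 29, 2000 through February 16, 2001 inclusive is 111 days; tolling adds 111 days: September 28, 2001 + 111 days = January 17, 2002.
Tolling adds 110 days: January 17, 2002 + 110 days = May 7, 2002.
May 7, 2002 is a Tuesday and not a day on which the insurer's offices are closed, so no extension applies.
The deadline is May 7, 2002; the filing on May 12, 2002 is after that date.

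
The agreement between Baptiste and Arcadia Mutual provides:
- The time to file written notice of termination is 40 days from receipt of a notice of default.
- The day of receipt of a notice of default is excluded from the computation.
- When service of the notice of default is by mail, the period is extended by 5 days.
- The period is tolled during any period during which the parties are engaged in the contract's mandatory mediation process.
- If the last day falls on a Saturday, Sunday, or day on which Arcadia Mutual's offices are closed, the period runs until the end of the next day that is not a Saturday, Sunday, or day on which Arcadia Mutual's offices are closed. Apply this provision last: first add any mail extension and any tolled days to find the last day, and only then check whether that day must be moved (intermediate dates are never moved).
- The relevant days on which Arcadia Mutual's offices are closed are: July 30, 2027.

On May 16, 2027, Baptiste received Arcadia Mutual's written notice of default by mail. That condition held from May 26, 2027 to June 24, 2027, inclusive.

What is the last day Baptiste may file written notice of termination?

August 2, 2027

40 days after May 16, 2027 is June 25, 2027.
Service was by mail, adding 5 days: June 25, 2027 + 5 days = June 30, 2027.
From May 26, 2027 through June 24, 2027 inclusive is 30 days; tolling adds 30 days: June 30, 2027 + 30 days = July 30, 2027.
July 30, 2027 is a listed holiday; July 31, 2027 is Saturday; August 1, 2027 is Sunday. The next qualifying day is August 2, 2027.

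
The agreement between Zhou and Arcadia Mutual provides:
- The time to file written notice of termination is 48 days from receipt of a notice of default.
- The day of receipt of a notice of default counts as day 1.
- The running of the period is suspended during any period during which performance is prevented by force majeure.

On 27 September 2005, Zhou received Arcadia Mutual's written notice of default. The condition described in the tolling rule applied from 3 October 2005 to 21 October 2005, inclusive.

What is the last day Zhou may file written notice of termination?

Counting 27 September 2005 as day 1, day 48 is November 13, 2005.
From October 3, 2005 through October 21, 2005 inclusive is 19 days; tolling adds 19 days: November 13, 2005 + 19 days = December 2, 2005.

December 2, 2005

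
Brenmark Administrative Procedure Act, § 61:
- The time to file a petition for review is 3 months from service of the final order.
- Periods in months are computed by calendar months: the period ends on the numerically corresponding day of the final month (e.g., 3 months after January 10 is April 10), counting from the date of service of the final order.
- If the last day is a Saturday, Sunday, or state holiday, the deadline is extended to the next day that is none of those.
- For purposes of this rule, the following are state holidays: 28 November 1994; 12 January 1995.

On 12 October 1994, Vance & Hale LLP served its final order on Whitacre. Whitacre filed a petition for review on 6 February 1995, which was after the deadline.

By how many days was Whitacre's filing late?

3 months after 12 October 1994 is January 12, 1995.
January 12, 1995 is a listed holiday. The next qualifying day is January 13, 1995.
The deadline is January 13, 1995; from January 13, 1995 to February 6, 1995 is 24 days.

24 days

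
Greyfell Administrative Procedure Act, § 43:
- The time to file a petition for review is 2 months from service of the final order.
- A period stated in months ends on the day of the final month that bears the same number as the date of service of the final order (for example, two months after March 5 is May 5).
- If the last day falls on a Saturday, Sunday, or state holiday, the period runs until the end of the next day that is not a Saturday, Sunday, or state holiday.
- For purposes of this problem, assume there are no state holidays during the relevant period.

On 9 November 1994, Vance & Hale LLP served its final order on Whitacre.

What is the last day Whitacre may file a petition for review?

2 months after 9 November 1994 is January 9, 1995.
January 9, 1995 is a Monday and not a state holiday, so no extension applies.

January 9, 1995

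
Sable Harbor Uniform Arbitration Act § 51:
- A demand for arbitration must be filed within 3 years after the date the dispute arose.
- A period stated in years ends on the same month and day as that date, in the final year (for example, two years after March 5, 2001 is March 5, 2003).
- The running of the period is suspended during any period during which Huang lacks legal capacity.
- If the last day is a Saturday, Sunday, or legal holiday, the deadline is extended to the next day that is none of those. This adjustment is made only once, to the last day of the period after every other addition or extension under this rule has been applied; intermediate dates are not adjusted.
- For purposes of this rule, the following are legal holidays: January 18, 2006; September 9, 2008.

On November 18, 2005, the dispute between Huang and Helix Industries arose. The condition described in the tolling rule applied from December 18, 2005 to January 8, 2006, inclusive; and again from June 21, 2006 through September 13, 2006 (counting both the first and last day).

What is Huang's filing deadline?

March 5, 2009

3 years after November 18, 2005 is November 18, 2008.
From December 18, 2005 through January 8, 2006 inclusive is 22 days; tolling adds 22 days: November 18, 2008 + 22 days = December 10, 2008.
From June 21, 2006 through September 13, 2006 inclusive is 85 days; tolling adds 85 days: December 10, 2008 + 85 days = March 5, 2009.
March 5, 2009 is a Thursday and not a legal holiday, so no extension applies.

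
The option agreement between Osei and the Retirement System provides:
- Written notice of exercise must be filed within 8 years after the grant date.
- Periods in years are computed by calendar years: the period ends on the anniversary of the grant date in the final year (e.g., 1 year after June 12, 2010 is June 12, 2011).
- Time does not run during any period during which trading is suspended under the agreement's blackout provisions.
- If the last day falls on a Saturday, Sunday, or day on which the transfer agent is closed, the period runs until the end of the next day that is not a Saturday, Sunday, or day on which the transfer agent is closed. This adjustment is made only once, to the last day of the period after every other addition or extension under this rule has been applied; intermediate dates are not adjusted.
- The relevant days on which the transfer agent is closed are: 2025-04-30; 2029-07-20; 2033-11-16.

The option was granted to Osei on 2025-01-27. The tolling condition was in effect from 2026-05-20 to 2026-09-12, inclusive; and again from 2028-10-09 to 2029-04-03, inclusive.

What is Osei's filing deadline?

8 years after 2025-01-27 is January 27, 2033.
From May 20, 2026 through September 12, 2026 inclusive is 116 days; tolling adds 116 days: January 27, 2033 + 116 days = May 23, 2033.
From October 9, 2028 through April 3, 2029 inclusive is 177 days; tolling adds 177 days: May 23, 2033 + 177 days = November 16, 2033.
November 16, 2033 is a listed holiday. The next qualifying day is November 17, 2033.

November 17, 2033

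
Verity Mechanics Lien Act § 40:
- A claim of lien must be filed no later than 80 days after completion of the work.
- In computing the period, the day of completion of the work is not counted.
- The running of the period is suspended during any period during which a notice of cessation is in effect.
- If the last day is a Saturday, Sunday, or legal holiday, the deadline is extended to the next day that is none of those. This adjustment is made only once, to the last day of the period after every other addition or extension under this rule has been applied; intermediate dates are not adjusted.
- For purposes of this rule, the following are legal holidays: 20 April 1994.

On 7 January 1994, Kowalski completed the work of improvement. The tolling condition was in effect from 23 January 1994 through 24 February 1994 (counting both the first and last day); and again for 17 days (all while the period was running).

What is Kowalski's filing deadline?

80 days after 7 January 1994 is March 28, 1994.
From January 23, 1994 through February 24, 1994 inclusive is 33 days; tolling adds 33 days: March 28, 1994 + 33 days = April 30, 1994.
Tolling adds 17 days: April 30, 1994 + 17 days = May 17, 1994.
May 17, 1994 is a Tuesday and not a legal holiday, so no extension applies.

May 17, 1994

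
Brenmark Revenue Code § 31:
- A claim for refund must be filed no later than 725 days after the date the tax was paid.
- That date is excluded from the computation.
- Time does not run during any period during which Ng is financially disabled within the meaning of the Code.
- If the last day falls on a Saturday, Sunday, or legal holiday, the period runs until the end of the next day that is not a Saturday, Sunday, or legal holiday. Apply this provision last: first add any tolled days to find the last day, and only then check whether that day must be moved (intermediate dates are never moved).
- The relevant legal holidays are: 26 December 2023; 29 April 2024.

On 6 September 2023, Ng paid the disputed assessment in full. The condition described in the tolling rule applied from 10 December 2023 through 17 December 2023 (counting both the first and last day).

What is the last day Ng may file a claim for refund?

725 days after 6 September 2023 is August 31, 2025.
From December 10, 2023 through December 17, 2023 inclusive is 8 days; tolling adds 8 days: August 31, 2025 + 8 days = September 8, 2025.
September 8, 2025 is a Monday and not a legal holiday, so no extension applies.

September 8, 2025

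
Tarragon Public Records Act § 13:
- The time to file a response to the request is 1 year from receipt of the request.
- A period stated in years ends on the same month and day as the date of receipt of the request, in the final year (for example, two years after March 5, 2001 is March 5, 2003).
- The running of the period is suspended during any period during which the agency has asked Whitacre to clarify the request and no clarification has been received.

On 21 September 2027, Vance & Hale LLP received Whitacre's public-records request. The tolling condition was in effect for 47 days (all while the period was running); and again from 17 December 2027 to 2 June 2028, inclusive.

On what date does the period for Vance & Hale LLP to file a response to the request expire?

April 25, 2029

1 year after 21 September 2027 is September 21, 2028.
Tolling adds 47 days: September 21, 2028 + 47 days = November 7, 2028.
From December 17, 2027 through June 2, 2028 inclusive is 169 days; tolling adds 169 days: November 7, 2028 + 169 days = April 25, 2029.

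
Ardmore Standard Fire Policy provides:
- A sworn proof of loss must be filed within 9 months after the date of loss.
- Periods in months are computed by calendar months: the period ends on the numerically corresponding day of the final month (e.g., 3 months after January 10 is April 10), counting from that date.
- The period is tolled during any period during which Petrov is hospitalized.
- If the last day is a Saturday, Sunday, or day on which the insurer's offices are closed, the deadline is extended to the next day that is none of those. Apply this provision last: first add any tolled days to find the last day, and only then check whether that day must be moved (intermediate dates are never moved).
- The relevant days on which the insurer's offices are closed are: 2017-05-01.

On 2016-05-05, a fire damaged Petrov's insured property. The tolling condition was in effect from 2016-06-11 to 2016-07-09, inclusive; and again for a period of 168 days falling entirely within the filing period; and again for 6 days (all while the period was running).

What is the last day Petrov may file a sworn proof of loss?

August 28, 2017

9 months after 2016-05-05 is February 5, 2017.
From June 11, 2016 through July 9, 2016 inclusive is 29 days; tolling adds 29 days: February 5, 2017 + 29 days = March 6, 2017.
Tolling adds 168 days: March 6, 2017 + 168 days = August 21, 2017.
Tolling adds 6 days: August 21, 2017 + 6 days = August 27, 2017.
August 27, 2017 is Sunday. The next qualifying day is August 28, 2017.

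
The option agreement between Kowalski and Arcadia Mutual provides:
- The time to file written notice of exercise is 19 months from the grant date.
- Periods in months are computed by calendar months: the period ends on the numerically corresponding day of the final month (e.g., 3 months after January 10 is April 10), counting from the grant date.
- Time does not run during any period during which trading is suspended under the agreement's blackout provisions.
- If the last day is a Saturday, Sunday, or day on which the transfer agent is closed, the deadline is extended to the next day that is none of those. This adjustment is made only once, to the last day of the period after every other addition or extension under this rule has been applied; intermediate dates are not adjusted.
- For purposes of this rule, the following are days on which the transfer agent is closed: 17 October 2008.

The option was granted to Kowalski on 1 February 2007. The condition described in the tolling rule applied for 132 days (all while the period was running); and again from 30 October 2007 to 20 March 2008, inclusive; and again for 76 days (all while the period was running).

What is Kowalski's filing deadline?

19 months after 1 February 2007 is September 1, 2008.
Tolling adds 132 days: September 1, 2008 + 132 days = January 11, 2009.
From October 30, 2007 through March 20, 2008 inclusive is 143 days; tolling adds 143 days: January 11, 2009 + 143 days = June 3, 2009.
Tolling adds 76 days: June 3, 2009 + 76 days = August 18, 2009.
August 18, 2009 is a Tuesday and not a day on which the transfer agent is closed, so no extension applies.

August 18, 2009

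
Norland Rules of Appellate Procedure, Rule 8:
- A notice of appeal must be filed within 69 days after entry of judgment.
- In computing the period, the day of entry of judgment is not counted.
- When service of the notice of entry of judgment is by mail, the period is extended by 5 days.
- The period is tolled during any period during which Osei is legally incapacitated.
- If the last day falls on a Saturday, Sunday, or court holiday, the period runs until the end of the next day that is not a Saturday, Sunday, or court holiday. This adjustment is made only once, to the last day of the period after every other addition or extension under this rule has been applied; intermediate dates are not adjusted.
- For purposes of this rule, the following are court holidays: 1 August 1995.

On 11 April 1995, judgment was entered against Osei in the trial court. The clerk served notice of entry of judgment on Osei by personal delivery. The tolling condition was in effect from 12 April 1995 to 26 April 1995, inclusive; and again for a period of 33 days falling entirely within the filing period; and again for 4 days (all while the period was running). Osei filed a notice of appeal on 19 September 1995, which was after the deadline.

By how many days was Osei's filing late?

69 days after 11 April 1995 is June 19, 1995.
Service was not by mail, so no mail extension applies.
From April 12, 1995 through April 26, 1995 inclusive is 15 days; tolling adds 15 days: June 19, 1995 + 15 days = July 4, 1995.
Tolling adds 33 days: July 4, 1995 + 33 days = August 6, 1995.
Tolling adds 4 days: August 6, 1995 + 4 days = August 10, 1995.
August 10, 1995 is a Thursday and not a court holiday, so no extension applies.
The deadline is August 10, 1995; from August 10, 1995 to September 19, 1995 is 40 days.

40 days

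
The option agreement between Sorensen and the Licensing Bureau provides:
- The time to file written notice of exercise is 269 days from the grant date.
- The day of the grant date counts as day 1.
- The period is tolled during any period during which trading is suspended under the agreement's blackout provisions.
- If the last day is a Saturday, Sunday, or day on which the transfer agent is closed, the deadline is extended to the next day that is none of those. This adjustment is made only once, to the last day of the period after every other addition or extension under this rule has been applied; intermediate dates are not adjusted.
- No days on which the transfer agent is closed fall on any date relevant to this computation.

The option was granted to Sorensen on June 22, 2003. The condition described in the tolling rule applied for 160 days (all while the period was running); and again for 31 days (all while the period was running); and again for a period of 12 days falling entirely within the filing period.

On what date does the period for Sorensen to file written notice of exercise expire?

October 5, 2004

Counting June 22, 2003 as day 1, day 269 is March 16, 2004.
Tolling adds 160 days: March 16, 2004 + 160 days = August 23, 2004.
Tolling adds 31 days: August 23, 2004 + 31 days = September 23, 2004.
Tolling adds 12 days: September 23, 2004 + 12 days = October 5, 2004.
October 5, 2004 is a Tuesday and not a day on which the transfer agent is closed, so no extension applies.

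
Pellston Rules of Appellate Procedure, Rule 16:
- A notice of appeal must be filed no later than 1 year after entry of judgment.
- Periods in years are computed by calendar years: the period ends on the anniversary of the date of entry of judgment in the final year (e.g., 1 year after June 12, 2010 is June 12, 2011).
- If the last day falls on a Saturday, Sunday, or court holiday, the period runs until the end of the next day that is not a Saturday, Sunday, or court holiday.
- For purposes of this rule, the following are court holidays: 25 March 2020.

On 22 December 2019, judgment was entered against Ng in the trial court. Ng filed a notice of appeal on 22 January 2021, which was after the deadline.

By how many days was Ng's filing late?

1 year after 22 December 2019 is December 22, 2020.
December 22, 2020 is a Tuesday and not a court holiday, so no extension applies.
The deadline is December 22, 2020; from December 22, 2020 to January 22, 2021 is 31 days.

31 days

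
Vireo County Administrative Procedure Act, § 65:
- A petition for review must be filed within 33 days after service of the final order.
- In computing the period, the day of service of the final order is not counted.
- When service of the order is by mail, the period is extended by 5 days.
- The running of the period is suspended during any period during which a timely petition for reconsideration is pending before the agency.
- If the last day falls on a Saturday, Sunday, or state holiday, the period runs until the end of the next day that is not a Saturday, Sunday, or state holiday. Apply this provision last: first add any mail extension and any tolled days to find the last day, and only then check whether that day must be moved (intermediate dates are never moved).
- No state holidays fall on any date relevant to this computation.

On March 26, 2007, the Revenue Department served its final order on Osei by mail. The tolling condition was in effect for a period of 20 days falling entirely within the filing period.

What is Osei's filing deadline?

33 days after March 26, 2007 is April 28, 2007.
Service was by mail, adding 5 days: April 28, 2007 + 5 days = May 3, 2007.
Tolling adds 20 days: May 3, 2007 + 20 days = May 23, 2007.
May 23, 2007 is a Wednesday and not a state holiday, so no extension applies.

May 23, 2007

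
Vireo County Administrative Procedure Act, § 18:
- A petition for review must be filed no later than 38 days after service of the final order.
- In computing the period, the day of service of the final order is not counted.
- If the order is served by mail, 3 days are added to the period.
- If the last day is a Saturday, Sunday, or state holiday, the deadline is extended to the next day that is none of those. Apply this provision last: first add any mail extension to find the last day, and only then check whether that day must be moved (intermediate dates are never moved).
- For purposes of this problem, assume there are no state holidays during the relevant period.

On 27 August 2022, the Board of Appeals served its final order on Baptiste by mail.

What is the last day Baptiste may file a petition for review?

38 days after 27 August 2022 is October 4, 2022.
Service was by mail, adding 3 days: October 4, 2022 + 3 days = October 7, 2022.
October 7, 2022 is a Friday and not a state holiday, so no extension applies.

October 7, 2022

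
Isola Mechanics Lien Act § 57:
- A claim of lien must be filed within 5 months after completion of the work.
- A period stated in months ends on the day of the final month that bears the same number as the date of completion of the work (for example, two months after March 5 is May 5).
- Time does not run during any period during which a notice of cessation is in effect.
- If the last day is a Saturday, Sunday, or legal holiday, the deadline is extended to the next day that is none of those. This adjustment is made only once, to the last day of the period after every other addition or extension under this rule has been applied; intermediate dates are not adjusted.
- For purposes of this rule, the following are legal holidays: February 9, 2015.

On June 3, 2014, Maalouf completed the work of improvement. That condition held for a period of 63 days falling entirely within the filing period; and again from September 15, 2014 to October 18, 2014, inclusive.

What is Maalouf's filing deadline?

February 10, 2015

5 months after June 3, 2014 is November 3, 2014.
Tolling adds 63 days: November 3, 2014 + 63 days = January 5, 2015.
From September 15, 2014 through October 18, 2014 inclusive is 34 days; tolling adds 34 days: January 5, 2015 + 34 days = February 8, 2015.
February 8, 2015 is Sunday; February 9, 2015 is a listed holiday. The next qualifying day is February 10, 2015.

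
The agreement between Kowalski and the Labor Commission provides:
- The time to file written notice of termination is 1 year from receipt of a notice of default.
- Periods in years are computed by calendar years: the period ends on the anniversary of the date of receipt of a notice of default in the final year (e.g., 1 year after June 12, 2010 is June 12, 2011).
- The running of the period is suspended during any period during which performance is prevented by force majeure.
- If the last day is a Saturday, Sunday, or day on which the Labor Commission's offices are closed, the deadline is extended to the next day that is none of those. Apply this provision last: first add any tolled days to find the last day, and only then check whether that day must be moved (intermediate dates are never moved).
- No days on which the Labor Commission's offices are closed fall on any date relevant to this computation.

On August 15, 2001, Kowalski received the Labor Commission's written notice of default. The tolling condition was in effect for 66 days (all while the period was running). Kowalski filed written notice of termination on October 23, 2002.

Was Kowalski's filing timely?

No

1 year after August 15, 2001 is August 15, 2002.
Tolling adds 66 days: August 15, 2002 + 66 days = October 20, 2002.
October 20, 2002 is Sunday. The next qualifying day is October 21, 2002.
The deadline is October 21, 2002; the filing on October 23, 2002 is after that date.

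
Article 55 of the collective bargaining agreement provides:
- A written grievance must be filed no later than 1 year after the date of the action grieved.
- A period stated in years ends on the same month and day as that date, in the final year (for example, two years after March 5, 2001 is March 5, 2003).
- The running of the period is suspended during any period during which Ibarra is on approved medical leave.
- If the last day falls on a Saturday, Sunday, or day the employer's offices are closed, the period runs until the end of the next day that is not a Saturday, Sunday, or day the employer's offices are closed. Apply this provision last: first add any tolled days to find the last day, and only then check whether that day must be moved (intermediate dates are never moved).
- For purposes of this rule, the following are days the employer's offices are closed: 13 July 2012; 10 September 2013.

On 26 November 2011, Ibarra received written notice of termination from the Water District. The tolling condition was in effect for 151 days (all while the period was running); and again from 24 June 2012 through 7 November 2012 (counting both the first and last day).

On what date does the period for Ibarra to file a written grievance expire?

September 11, 2013

1 year after 26 November 2011 is November 26, 2012.
Tolling adds 151 days: November 26, 2012 + 151 days = April 26, 2013.
From June 24, 2012 through November 7, 2012 inclusive is 137 days; tolling adds 137 days: April 26, 2013 + 137 days = September 10, 2013.
September 10, 2013 is a listed holiday. The next qualifying day is September 11, 2013.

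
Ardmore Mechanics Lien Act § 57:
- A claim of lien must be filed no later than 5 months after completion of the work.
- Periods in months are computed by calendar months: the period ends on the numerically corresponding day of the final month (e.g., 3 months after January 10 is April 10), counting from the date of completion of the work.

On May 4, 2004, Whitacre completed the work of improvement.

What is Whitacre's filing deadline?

October 4, 2004

5 months after May 4, 2004 is October 4, 2004.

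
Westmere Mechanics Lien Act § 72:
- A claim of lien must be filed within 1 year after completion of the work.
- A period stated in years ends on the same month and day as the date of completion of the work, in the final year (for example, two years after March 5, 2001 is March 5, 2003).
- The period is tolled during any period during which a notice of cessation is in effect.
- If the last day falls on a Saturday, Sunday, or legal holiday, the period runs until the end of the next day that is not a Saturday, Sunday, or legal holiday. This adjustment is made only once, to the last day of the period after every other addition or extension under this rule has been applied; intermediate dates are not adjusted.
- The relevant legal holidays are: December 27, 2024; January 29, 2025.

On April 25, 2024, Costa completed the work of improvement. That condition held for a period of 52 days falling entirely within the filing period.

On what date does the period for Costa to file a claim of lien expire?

June 16, 2025

1 year after April 25, 2024 is April 25, 2025.
Tolling adds 52 days: April 25, 2025 + 52 days = June 16, 2025.
June 16, 2025 is a Monday and not a legal holiday, so no extension applies.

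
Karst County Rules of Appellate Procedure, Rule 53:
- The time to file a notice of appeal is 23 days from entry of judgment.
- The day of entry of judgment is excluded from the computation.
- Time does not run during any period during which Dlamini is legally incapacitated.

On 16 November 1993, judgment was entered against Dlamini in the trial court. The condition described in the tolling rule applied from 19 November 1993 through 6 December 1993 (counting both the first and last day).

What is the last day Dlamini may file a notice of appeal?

23 days after 16 November 1993 is December 9, 1993.
From November 19, 1993 through December 6, 1993 inclusive is 18 days; tolling adds 18 days: December 9, 1993 + 18 days = December 27, 1993.

December 27, 1993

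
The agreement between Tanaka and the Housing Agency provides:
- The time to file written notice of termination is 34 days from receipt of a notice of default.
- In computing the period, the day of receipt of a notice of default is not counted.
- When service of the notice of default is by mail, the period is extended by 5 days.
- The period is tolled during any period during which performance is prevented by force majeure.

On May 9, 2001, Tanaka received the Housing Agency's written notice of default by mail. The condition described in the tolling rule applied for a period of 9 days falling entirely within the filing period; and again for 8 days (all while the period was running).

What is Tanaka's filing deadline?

34 days after May 9, 2001 is June 12, 2001.
Service was by mail, adding 5 days: June 12, 2001 + 5 days = June 17, 2001.
Tolling adds 9 days: June 17, 2001 + 9 days = June 26, 2001.
Tolling adds 8 days: June 26, 2001 + 8 days = July 4, 2001.

July 4, 2001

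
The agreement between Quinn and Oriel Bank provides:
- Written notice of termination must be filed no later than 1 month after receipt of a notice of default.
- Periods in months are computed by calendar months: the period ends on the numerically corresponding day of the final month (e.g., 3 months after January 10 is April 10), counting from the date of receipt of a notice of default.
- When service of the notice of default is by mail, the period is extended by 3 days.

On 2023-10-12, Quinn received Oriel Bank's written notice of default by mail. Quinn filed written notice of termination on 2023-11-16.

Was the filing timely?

No

1 month after 2023-10-12 is November 12, 2023.
Service was by mail, adding 3 days: November 12, 2023 + 3 days = November 15, 2023.
The deadline is November 15, 2023; the filing on November 16, 2023 is after that date.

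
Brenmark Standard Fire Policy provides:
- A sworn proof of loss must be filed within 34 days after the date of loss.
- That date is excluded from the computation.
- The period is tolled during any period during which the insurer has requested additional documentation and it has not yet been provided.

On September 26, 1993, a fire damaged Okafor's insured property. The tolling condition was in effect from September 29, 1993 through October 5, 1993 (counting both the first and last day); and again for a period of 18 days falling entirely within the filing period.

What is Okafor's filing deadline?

34 days after September 26, 1993 is October 30, 1993.
From September 29, 1993 through October 5, 1993 inclusive is 7 days; tolling adds 7 days: October 30, 1993 + 7 days = November 6, 1993.
Tolling adds 18 days: November 6, 1993 + 18 days = November 24, 1993.

November 24, 1993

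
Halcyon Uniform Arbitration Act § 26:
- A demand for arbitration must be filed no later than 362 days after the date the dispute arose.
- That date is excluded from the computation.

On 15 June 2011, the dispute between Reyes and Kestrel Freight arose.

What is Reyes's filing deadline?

June 11, 2012

362 days after 15 June 2011 is June 11, 2012.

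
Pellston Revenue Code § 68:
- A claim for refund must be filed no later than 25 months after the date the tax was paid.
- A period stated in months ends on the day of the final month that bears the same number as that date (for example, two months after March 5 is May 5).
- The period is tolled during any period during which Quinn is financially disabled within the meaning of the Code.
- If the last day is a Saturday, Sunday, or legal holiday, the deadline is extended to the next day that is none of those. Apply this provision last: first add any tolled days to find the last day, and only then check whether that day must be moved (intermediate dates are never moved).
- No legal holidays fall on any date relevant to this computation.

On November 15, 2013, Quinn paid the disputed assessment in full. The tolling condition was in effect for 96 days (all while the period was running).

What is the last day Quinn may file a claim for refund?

25 months after November 15, 2013 is December 15, 2015.
Tolling adds 96 days: December 15, 2015 + 96 days = March 20, 2016.
March 20, 2016 is Sunday. The next qualifying day is March 21, 2016.

March 21, 2016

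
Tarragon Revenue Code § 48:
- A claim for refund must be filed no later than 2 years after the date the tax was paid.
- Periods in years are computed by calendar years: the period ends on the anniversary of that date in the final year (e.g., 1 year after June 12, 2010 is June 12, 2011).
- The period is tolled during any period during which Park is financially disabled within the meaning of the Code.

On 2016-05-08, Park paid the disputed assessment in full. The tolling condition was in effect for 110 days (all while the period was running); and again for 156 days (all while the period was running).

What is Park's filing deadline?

2 years after 2016-05-08 is May 8, 2018.
Tolling adds 110 days: May 8, 2018 + 110 days = August 26, 2018.
Tolling adds 156 days: August 26, 2018 + 156 days = January 29, 2019.

January 29, 2019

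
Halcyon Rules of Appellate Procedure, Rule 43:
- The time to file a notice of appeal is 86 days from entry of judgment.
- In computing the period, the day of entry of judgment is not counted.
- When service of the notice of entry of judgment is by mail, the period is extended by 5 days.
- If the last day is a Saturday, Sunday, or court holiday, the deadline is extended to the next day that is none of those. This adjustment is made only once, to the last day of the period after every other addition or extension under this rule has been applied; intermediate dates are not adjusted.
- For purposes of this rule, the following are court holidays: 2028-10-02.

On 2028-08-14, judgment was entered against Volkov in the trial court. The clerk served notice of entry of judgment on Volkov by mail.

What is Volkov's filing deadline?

November 13, 2028

86 days after 2028-08-14 is November 8, 2028.
Service was by mail, adding 5 days: November 8, 2028 + 5 days = November 13, 2028.
November 13, 2028 is a Monday and not a court holiday, so no extension applies.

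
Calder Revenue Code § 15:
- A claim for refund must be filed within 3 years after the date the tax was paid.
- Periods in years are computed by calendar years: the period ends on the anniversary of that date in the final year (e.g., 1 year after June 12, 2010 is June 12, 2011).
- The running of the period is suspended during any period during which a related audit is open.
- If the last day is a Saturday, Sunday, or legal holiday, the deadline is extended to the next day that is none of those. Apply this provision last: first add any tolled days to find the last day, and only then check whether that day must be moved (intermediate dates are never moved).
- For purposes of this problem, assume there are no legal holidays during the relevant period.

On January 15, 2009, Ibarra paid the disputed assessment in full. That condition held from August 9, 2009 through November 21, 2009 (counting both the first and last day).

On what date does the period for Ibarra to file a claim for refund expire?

April 30, 2012

3 years after January 15, 2009 is January 15, 2012.
From August 9, 2009 through November 21, 2009 inclusive is 105 days; tolling adds 105 days: January 15, 2012 + 105 days = April 29, 2012.
April 29, 2012 is Sunday. The next qualifying day is April 30, 2012.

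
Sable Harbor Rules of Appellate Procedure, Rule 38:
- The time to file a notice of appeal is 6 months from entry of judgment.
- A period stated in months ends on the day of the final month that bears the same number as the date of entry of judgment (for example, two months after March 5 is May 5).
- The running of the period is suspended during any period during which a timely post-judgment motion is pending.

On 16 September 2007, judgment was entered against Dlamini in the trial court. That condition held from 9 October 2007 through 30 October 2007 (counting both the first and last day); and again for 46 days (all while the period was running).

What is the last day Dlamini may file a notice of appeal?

6 months after 16 September 2007 is March 16, 2008.
From October 9, 2007 through October 30, 2007 inclusive is 22 days; tolling adds 22 days: March 16, 2008 + 22 days = April 7, 2008.
Tolling adds 46 days: April 7, 2008 + 46 days = May 23, 2008.

May 23, 2008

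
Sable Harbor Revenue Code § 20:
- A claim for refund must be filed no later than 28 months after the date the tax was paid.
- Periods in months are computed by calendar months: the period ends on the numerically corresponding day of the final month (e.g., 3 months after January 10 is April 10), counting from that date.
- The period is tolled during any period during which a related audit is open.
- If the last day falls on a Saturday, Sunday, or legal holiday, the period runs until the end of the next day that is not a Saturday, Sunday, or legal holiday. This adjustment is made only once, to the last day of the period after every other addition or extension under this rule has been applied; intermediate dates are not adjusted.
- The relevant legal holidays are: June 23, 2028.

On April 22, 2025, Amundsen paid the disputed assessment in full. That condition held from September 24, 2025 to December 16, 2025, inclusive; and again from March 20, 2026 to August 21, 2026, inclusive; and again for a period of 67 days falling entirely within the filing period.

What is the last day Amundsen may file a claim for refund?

28 months after April 22, 2025 is August 22, 2027.
From September 24, 2025 through December 16, 2025 inclusive is 84 days; tolling adds 84 days: August 22, 2027 + 84 days = November 14, 2027.
From March 20, 2026 through August 21, 2026 inclusive is 155 days; tolling adds 155 days: November 14, 2027 + 155 days = April 17, 2028.
Tolling adds 67 days: April 17, 2028 + 67 days = June 23, 2028.
June 23, 2028 is a listed holiday; June 24, 2028 is Saturday; June 25, 2028 is Sunday. The next qualifying day is June 26, 2028.

June 26, 2028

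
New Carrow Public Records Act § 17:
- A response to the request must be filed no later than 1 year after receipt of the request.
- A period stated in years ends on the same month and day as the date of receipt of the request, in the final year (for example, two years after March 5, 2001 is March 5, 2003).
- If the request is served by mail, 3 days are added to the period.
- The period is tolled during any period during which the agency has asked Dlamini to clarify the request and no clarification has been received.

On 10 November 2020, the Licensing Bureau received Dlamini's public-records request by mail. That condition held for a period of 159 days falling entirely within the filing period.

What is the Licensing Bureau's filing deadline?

April 21, 2022

1 year after 10 November 2020 is November 10, 2021.
Service was by mail, adding 3 days: November 10, 2021 + 3 days = November 13, 2021.
Tolling adds 159 days: November 13, 2021 + 159 days = April 21, 2022.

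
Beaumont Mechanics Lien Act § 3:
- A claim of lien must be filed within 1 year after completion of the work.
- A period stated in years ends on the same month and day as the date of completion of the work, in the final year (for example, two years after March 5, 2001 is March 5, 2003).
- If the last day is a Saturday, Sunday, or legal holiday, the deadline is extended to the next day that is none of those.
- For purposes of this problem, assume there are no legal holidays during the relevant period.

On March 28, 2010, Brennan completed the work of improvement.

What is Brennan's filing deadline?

1 year after March 28, 2010 is March 28, 2011.
March 28, 2011 is a Monday and not a legal holiday, so no extension applies.

March 28, 2011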